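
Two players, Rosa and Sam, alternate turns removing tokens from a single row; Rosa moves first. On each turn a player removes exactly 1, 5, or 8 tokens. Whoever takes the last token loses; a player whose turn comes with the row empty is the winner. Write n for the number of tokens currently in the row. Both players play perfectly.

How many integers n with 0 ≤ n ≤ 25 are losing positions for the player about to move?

Classify positions by backward induction: terminal positions (no move available) are W. From any other position, the mover wins iff some move reaches an L.
n=0: no move; the opponent has just taken the last token and therefore loses → W
n=1: →0(W) only, which is W, so L
n=2: →1(L), so W
n=3: →2(W) only, which is W, so L
n=4: →3(L), so W
n=5: →4(W), 0(W) — all W, so L
n=6: →5(L), so W
n=7: →6(W), 2(W) — all W, so L
n=8: →7(L), so W
n=9: →1(L), so W
n=10: →5(L), so W
n=11: →3(L), so W
n=12: →7(L), so W
n=13: →5(L), so W
n=14: →13(W), 9(W), 6(W) — all W, so L
n=15: →14(L), so W
n=16: →15(W), 11(W), 8(W) — all W, so L
n=17: →16(L), so W
n=18: →17(W), 13(W), 10(W) — all W, so L
n=19: →18(L), so W
n=20: →19(W), 15(W), 12(W) — all W, so L
n=21: →20(L), so W
n=22: →14(L), so W
n=23: →18(L), so W
n=24: →16(L), so W
n=25: →20(L), so W
L entries with 0 ≤ n ≤ 25: n = 1, 3, 5, 7, 14, 16, 18, 20; that makes 8.

8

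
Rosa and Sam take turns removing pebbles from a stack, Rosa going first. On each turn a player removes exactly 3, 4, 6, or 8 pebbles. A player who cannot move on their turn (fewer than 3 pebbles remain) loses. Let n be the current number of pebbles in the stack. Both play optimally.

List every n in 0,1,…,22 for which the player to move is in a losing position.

Positions with no move are L. A position that does have a move is losing for the player to move precisely when every available move leads to a winning position for the opponent. Fill in the labels:
n=0: no move → L
n=1: no move → L
n=2: no move → L
n=3: W (go to 0, an L position)
n=4: W (go to 1, an L position)
n=5: W (go to 2, an L position)
n=6: W (go to 2, an L position)
n=7: W (go to 1, an L position)
n=8: W (go to 2, an L position)
n=9: W (go to 1, an L position)
n=10: W (go to 2, an L position)
n=11: L (options 8(W), 7(W), 5(W), 3(W) are all W)
n=12: L (options 9(W), 8(W), 6(W), 4(W) are all W)
n=13: L (options 10(W), 9(W), 7(W), 5(W) are all W)
n=14: W (go to 11, an L position)
n=15: W (go to 12, an L position)
n=16: W (go to 13, an L position)
n=17: W (go to 13, an L position)
n=18: W (go to 12, an L position)
n=19: W (go to 13, an L position)
n=20: W (go to 12, an L position)
n=21: W (go to 13, an L position)
n=22: L (options 19(W), 18(W), 16(W), 14(W) are all W)
Reading off the rows marked L gives the requested list; there are 7 such values of n.

0, 1, 2, 11, 12, 13, 22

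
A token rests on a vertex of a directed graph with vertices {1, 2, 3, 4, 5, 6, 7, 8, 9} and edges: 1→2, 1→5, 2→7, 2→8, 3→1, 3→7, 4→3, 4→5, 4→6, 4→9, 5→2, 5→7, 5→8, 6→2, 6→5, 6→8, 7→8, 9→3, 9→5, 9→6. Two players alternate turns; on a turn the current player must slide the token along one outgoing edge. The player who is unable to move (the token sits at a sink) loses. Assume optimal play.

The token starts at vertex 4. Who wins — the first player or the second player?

The first player wins.

Work bottom-up. With no move the player to move loses. Otherwise the position is W if at least one move leads to an L position for the opponent, and L if every move leads to a W.
Every edge goes from a vertex to one that appears earlier in the order 8, 7, 2, 5, 6, 1, 3, 9, 4, so processing vertices in that order labels each vertex after all of its successors.
8: no outgoing edge → L
7: W (go to 8, an L position)
2: W (go to 8, an L position)
5: W (go to 8, an L position)
6: W (go to 8, an L position)
1: L (options 5(W), 2(W) are all W)
3: W (go to 1, an L position)
9: L (options 3(W), 6(W), 5(W) are all W)
4: W (go to 9, an L position)
From 4 the player to move can move to 9, reaching an L position.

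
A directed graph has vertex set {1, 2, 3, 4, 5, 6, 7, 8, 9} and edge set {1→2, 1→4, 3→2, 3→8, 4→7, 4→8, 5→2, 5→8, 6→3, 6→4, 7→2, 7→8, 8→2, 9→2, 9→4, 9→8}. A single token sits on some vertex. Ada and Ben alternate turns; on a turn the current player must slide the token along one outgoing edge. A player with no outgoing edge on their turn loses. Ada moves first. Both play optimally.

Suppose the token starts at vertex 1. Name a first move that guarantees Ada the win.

Move to 4.

Label each position W (a win for the player to move) or L (a loss). A position with no legal move is L; any other position is W exactly when some move reaches an L, and L when every move reaches a W.
Every edge goes from a vertex to one that appears earlier in the order 2, 8, 7, 3, 4, 9, 1, 6, 5, so processing vertices in that order labels each vertex after all of its successors.
2: no outgoing edge → L
8: reaches L-position 2 → W
7: reaches L-position 2 → W
3: reaches L-position 2 → W
4: only reaches 7(W), 8(W), all W → L
9: reaches L-position 4 → W
1: reaches L-position 4 → W
6: reaches L-position 4 → W
5: reaches L-position 2 → W
From 1, the L positions reachable in one move are: 4, 2. Any move reaching one of these is winning.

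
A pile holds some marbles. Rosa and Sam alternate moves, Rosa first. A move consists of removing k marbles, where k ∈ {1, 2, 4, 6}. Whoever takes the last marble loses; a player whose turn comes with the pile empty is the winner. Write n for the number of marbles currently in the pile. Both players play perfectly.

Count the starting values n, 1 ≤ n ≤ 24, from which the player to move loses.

6

Build the W/L table. Terminal = W. A non-terminal position is W if it has a move to some L; otherwise it is L.
n=0: no move; the opponent has just taken the last marble and therefore loses → W
n=1: the only move is to 0(W), a W ⇒ L
n=2: can move to 1, which is L ⇒ W
n=3: can move to 1, which is L ⇒ W
n=4: moves to 3(W), 2(W), 0(W); every one is W ⇒ L
n=5: can move to 4, which is L ⇒ W
n=6: can move to 4, which is L ⇒ W
n=7: can move to 1, which is L ⇒ W
n=8: can move to 4, which is L ⇒ W
n=9: moves to 8(W), 7(W), 5(W), 3(W); every one is W ⇒ L
n=10: can move to 9, which is L ⇒ W
n=11: can move to 9, which is L ⇒ W
n=12: moves to 11(W), 10(W), 8(W), 6(W); every one is W ⇒ L
n=13: can move to 12, which is L ⇒ W
n=14: can move to 12, which is L ⇒ W
n=15: can move to 9, which is L ⇒ W
n=16: can move to 12, which is L ⇒ W
n=17: moves to 16(W), 15(W), 13(W), 11(W); every one is W ⇒ L
n=18: can move to 17, which is L ⇒ W
n=19: can move to 17, which is L ⇒ W
n=20: moves to 19(W), 18(W), 16(W), 14(W); every one is W ⇒ L
n=21: can move to 20, which is L ⇒ W
n=22: can move to 20, which is L ⇒ W
n=23: can move to 17, which is L ⇒ W
n=24: can move to 20, which is L ⇒ W
L entries with 1 ≤ n ≤ 24 (the range starts at n=1): n = 1, 4, 9, 12, 17, 20; that makes 6.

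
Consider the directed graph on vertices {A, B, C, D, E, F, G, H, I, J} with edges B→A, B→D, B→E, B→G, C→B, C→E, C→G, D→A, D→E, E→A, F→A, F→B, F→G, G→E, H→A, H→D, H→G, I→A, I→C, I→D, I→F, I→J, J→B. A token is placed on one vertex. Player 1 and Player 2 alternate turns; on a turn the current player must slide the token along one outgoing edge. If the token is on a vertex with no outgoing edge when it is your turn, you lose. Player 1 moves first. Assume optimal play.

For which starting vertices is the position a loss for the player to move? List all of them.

A, G, J

Build the W/L table. Terminal = L. A non-terminal position is W if it has a move to some L; otherwise it is L.
Every edge goes from a vertex to one that appears earlier in the order A, E, D, G, H, B, F, J, C, I, so processing vertices in that order labels each vertex after all of its successors.
A: no outgoing edge → L
E: →A(L), so W
D: →A(L), so W
G: →E(W) only, which is W, so L
H: →G(L), so W
B: →G(L), so W
F: →G(L), so W
J: →B(W) only, which is W, so L
C: →G(L), so W
I: →J(L), so W
The losing starting vertices are exactly the entries labelled L in this table (3 of them).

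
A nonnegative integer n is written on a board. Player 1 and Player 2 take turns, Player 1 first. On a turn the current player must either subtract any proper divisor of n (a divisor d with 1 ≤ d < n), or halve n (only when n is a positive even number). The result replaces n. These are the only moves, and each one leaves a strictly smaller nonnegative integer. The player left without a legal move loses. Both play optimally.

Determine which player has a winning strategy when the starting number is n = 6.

Classify positions by backward induction: terminal positions (no move available) are L. From any other position, the mover wins iff some move reaches an L.
n=0: no move → L
n=1: no move → L
n=2: →1(L), so W
n=3: →2(W) only, which is W, so L
n=4: →3(L), so W
n=5: →4(W) only, which is W, so L
n=6: →3(L), so W
From 6 Player 1 can move to 3, reaching an L position.

Player 1 wins.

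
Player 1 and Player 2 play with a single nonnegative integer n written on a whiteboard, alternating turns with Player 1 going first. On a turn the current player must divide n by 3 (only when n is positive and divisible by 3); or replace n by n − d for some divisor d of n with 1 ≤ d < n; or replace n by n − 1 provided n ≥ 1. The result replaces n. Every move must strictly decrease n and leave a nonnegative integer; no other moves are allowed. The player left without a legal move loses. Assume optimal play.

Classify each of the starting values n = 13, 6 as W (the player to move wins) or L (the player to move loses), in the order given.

Positions with no move are L. A position that does have a move is losing for the player to move precisely when every available move leads to a winning position for the opponent. Fill in the labels:
n=0: no move → L
n=1: reaches L-position 0 → W
n=2: only reaches 1(W), which is W → L
n=3: reaches L-position 2 → W
n=4: reaches L-position 2 → W
n=5: only reaches 4(W), which is W → L
n=6: reaches L-position 2 → W
n=7: only reaches 6(W), which is W → L
n=8: reaches L-position 7 → W
n=9: only reaches 3(W), 6(W), 8(W), all W → L
n=10: reaches L-position 5 → W
n=11: only reaches 10(W), which is W → L
n=12: reaches L-position 9 → W
n=13: only reaches 12(W), which is W → L

13: L, 6: W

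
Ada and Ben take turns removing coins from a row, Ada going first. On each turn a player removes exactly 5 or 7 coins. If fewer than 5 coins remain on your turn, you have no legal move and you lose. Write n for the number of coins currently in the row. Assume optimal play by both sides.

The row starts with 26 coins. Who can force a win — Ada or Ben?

Classify positions by backward induction: terminal positions (no move available) are L. From any other position, the mover wins iff some move reaches an L.
n=0: no move → L
n=1: no move → L
n=2: no move → L
n=3: no move → L
n=4: no move → L
n=5: →0(L), so W
n=6: →1(L), so W
n=7: →2(L), so W
n=8: →3(L), so W
n=9: →4(L), so W
n=10: →3(L), so W
n=11: →4(L), so W
n=12: →7(W), 5(W) — all W, so L
n=13: →8(W), 6(W) — all W, so L
n=14: →9(W), 7(W) — all W, so L
n=15: →10(W), 8(W) — all W, so L
n=16: →11(W), 9(W) — all W, so L
n=17: →12(L), so W
n=18: →13(L), so W
n=19: →14(L), so W
n=20: →15(L), so W
n=21: →16(L), so W
n=22: →15(L), so W
n=23: →16(L), so W
n=24: →19(W), 17(W) — all W, so L
n=25: →20(W), 18(W) — all W, so L
n=26: →21(W), 19(W) — all W, so L
Every move from 26 reaches a W position, so the mover loses.

Ben wins.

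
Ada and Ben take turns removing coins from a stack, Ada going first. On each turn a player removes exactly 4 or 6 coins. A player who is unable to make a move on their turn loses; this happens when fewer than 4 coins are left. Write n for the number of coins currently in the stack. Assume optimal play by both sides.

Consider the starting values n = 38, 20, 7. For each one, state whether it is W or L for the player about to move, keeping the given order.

Build the W/L table. Terminal = L. A non-terminal position is W if it has a move to some L; otherwise it is L.
n=0: no move → L
n=1: no move → L
n=2: no move → L
n=3: no move → L
n=4: W (go to 0, an L position)
n=5: W (go to 1, an L position)
n=6: W (go to 2, an L position)
n=7: W (go to 3, an L position)
n=8: W (go to 2, an L position)
n=9: W (go to 3, an L position)
n=10: L (options 6(W), 4(W) are all W)
n=11: L (options 7(W), 5(W) are all W)
n=12: L (options 8(W), 6(W) are all W)
n=13: L (options 9(W), 7(W) are all W)
n=14: W (go to 10, an L position)
n=15: W (go to 11, an L position)
n=16: W (go to 12, an L position)
n=17: W (go to 13, an L position)
n=18: W (go to 12, an L position)
n=19: W (go to 13, an L position)
n=20: L (options 16(W), 14(W) are all W)
n=21: L (options 17(W), 15(W) are all W)
n=22: L (options 18(W), 16(W) are all W)
n=23: L (options 19(W), 17(W) are all W)
n=24: W (go to 20, an L position)
n=25: W (go to 21, an L position)
n=26: W (go to 22, an L position)
n=27: W (go to 23, an L position)
n=28: W (go to 22, an L position)
n=29: W (go to 23, an L position)
n=30: L (options 26(W), 24(W) are all W)
n=31: L (options 27(W), 25(W) are all W)
n=32: L (options 28(W), 26(W) are all W)
n=33: L (options 29(W), 27(W) are all W)
n=34: W (go to 30, an L position)
n=35: W (go to 31, an L position)
n=36: W (go to 32, an L position)
n=37: W (go to 33, an L position)
n=38: W (go to 32, an L position)

38: W, 20: L, 7: W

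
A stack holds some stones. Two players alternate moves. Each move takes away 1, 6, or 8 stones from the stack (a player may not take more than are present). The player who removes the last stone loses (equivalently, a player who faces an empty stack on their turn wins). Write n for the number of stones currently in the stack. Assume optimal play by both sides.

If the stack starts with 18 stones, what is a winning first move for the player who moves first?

Use the standard recursion: the mover wins at a terminal position; elsewhere, the mover wins exactly when some move hands the opponent an L position.
n=0: no move; the opponent has just taken the last stone and therefore loses → W
n=1: L (sole option 0(W) is W)
n=2: W (go to 1, an L position)
n=3: L (sole option 2(W) is W)
n=4: W (go to 3, an L position)
n=5: L (sole option 4(W) is W)
n=6: W (go to 5, an L position)
n=7: W (go to 1, an L position)
n=8: L (options 7(W), 2(W), 0(W) are all W)
n=9: W (go to 8, an L position)
n=10: L (options 9(W), 4(W), 2(W) are all W)
n=11: W (go to 10, an L position)
n=12: L (options 11(W), 6(W), 4(W) are all W)
n=13: W (go to 12, an L position)
n=14: W (go to 8, an L position)
n=15: L (options 14(W), 9(W), 7(W) are all W)
n=16: W (go to 15, an L position)
n=17: L (options 16(W), 11(W), 9(W) are all W)
n=18: W (go to 17, an L position)
From 18, the L positions reachable in one move are: 17, 12, 10. Any move reaching one of these is winning.

Remove 1, leaving 17.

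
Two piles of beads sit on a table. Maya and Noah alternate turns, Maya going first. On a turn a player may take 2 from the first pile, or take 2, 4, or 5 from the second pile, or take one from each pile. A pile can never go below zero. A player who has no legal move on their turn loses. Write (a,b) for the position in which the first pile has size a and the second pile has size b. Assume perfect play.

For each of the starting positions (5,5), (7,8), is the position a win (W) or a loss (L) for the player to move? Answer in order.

(5,5): W, (7,8): L

Use the standard recursion: the mover loses at a terminal position; elsewhere, the mover wins exactly when some move hands the opponent an L position.
No move ever increases a pile, so every position that can arise here has a ≤ 7 and b ≤ 8; it is enough to label the cells with 0 ≤ a ≤ 7 and 0 ≤ b ≤ 8.
Every move lowers a or b (never raises either), so fill the grid row by row in increasing a, and left to right within a row: each cell's successors are then already labelled.
      b=0  b=1  b=2  b=3  b=4  b=5  b=6  b=7  b=8
a=0:    L    L    W    W    W    W    W    L    L
a=1:    L    W    W    L    W    W    L    W    W
a=2:    W    W    L    L    W    W    W    W    W
a=3:    W    L    L    W    W    W    W    W    L
a=4:    L    L    W    W    W    W    W    L    L
a=5:    L    W    W    L    W    W    L    W    W
a=6:    W    W    L    L    W    W    W    W    W
a=7:    W    L    L    W    W    W    W    W    L
Cells with no legal move (terminal, hence L): (0,0), (0,1), (1,0).
The remaining L cells, each justified by listing all of its moves:
(0,7): only reaches (0,5)(W), (0,3)(W), (0,2)(W), all W → L
(0,8): only reaches (0,6)(W), (0,4)(W), (0,3)(W), all W → L
(1,3): only reaches (1,1)(W), (0,2)(W), all W → L
(1,6): only reaches (1,4)(W), (1,2)(W), (1,1)(W), (0,5)(W), all W → L
(2,2): only reaches (0,2)(W), (2,0)(W), (1,1)(W), all W → L
(2,3): only reaches (0,3)(W), (2,1)(W), (1,2)(W), all W → L
(3,1): only reaches (1,1)(W), (2,0)(W), all W → L
(3,2): only reaches (1,2)(W), (3,0)(W), (2,1)(W), all W → L
(3,8): only reaches (1,8)(W), (3,6)(W), (3,4)(W), (3,3)(W), (2,7)(W), all W → L
(4,0): only reaches (2,0)(W), which is W → L
(4,1): only reaches (2,1)(W), (3,0)(W), all W → L
(4,7): only reaches (2,7)(W), (4,5)(W), (4,3)(W), (4,2)(W), (3,6)(W), all W → L
(4,8): only reaches (2,8)(W), (4,6)(W), (4,4)(W), (4,3)(W), (3,7)(W), all W → L
(5,0): only reaches (3,0)(W), which is W → L
(5,3): only reaches (3,3)(W), (5,1)(W), (4,2)(W), all W → L
(5,6): only reaches (3,6)(W), (5,4)(W), (5,2)(W), (5,1)(W), (4,5)(W), all W → L
(6,2): only reaches (4,2)(W), (6,0)(W), (5,1)(W), all W → L
(6,3): only reaches (4,3)(W), (6,1)(W), (5,2)(W), all W → L
(7,1): only reaches (5,1)(W), (6,0)(W), all W → L
(7,2): only reaches (5,2)(W), (7,0)(W), (6,1)(W), all W → L
(7,8): only reaches (5,8)(W), (7,6)(W), (7,4)(W), (7,3)(W), (6,7)(W), all W → L
Every other cell has at least one move into one of the L cells above, so it is W.
(5,5): the move to (5,3) reaches an L cell, so W
(7,8): one of the L cells justified above, so L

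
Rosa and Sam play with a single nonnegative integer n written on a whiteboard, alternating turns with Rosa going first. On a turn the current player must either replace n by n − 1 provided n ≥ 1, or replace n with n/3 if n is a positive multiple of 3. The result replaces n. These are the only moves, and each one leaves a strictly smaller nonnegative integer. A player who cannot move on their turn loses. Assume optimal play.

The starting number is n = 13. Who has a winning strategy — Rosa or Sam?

Use the standard recursion: the mover loses at a terminal position; elsewhere, the mover wins exactly when some move hands the opponent an L position.
n=0: no move → L
n=1: W (go to 0, an L position)
n=2: L (sole option 1(W) is W)
n=3: W (go to 2, an L position)
n=4: L (sole option 3(W) is W)
n=5: W (go to 4, an L position)
n=6: W (go to 2, an L position)
n=7: L (sole option 6(W) is W)
n=8: W (go to 7, an L position)
n=9: L (options 3(W), 8(W) are all W)
n=10: W (go to 9, an L position)
n=11: L (sole option 10(W) is W)
n=12: W (go to 4, an L position)
n=13: L (sole option 12(W) is W)
The starting position 13 is L: whatever Rosa does, the opponent receives a W position.

Sam wins.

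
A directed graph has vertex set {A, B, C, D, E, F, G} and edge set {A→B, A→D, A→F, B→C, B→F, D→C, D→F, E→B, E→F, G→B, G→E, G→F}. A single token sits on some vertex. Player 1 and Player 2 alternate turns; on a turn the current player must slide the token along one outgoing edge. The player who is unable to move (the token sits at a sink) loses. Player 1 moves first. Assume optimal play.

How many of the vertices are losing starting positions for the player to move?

Label each position W (a win for the player to move) or L (a loss). A position with no legal move is L; any other position is W exactly when some move reaches an L, and L when every move reaches a W.
Every edge goes from a vertex to one that appears earlier in the order C, F, B, E, G, D, A, so processing vertices in that order labels each vertex after all of its successors.
C: no outgoing edge → L
F: no outgoing edge → L
B: W (go to F, an L position)
E: W (go to F, an L position)
G: W (go to F, an L position)
D: W (go to F, an L position)
A: W (go to F, an L position)
The L vertices are C, F; that is 2 in all.

2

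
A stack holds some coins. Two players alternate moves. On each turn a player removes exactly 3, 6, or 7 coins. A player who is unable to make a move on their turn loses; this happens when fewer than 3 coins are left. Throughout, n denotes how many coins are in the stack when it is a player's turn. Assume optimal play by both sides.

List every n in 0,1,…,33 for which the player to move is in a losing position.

0, 1, 2, 10, 11, 12, 20, 21, 22, 30, 31, 32

Positions with no move are L. A position that does have a move is losing for the player to move precisely when every available move leads to a winning position for the opponent. Fill in the labels:
n=0: no move → L
n=1: no move → L
n=2: no move → L
n=3: W (go to 0, an L position)
n=4: W (go to 1, an L position)
n=5: W (go to 2, an L position)
n=6: W (go to 0, an L position)
n=7: W (go to 1, an L position)
n=8: W (go to 2, an L position)
n=9: W (go to 2, an L position)
n=10: L (options 7(W), 4(W), 3(W) are all W)
n=11: L (options 8(W), 5(W), 4(W) are all W)
n=12: L (options 9(W), 6(W), 5(W) are all W)
n=13: W (go to 10, an L position)
n=14: W (go to 11, an L position)
n=15: W (go to 12, an L position)
n=16: W (go to 10, an L position)
n=17: W (go to 11, an L position)
n=18: W (go to 12, an L position)
n=19: W (go to 12, an L position)
n=20: L (options 17(W), 14(W), 13(W) are all W)
n=21: L (options 18(W), 15(W), 14(W) are all W)
n=22: L (options 19(W), 16(W), 15(W) are all W)
n=23: W (go to 20, an L position)
n=24: W (go to 21, an L position)
n=25: W (go to 22, an L position)
n=26: W (go to 20, an L position)
n=27: W (go to 21, an L position)
n=28: W (go to 22, an L position)
n=29: W (go to 22, an L position)
n=30: L (options 27(W), 24(W), 23(W) are all W)
n=31: L (options 28(W), 25(W), 24(W) are all W)
n=32: L (options 29(W), 26(W), 25(W) are all W)
n=33: W (go to 30, an L position)
The losing starting values of n are exactly the entries labelled L in this table (12 of them).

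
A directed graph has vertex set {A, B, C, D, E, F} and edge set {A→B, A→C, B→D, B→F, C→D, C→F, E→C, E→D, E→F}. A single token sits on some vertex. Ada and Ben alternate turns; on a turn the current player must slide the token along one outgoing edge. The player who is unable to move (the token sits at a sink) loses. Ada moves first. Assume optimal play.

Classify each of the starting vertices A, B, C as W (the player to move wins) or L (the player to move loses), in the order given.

Work bottom-up. With no move the player to move loses. Otherwise the position is W if at least one move leads to an L position for the opponent, and L if every move leads to a W.
Every edge goes from a vertex to one that appears earlier in the order F, D, B, C, E, A, so processing vertices in that order labels each vertex after all of its successors.
F: no outgoing edge → L
D: no outgoing edge → L
B: →D(L), so W
C: →D(L), so W
E: →D(L), so W
A: →C(W), B(W) — all W, so L

A: L, B: W, C: W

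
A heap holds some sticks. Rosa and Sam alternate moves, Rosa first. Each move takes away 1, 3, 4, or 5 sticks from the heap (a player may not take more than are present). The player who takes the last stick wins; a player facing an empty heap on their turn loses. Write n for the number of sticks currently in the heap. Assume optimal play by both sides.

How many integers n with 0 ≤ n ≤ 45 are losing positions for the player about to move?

Use the standard recursion: the mover loses at a terminal position; elsewhere, the mover wins exactly when some move hands the opponent an L position.
n=0: no move → L
n=1: →0(L), so W
n=2: →1(W) only, which is W, so L
n=3: →2(L), so W
n=4: →0(L), so W
n=5: →2(L), so W
n=6: →2(L), so W
n=7: →2(L), so W
n=8: →7(W), 5(W), 4(W), 3(W) — all W, so L
n=9: →8(L), so W
n=10: →9(W), 7(W), 6(W), 5(W) — all W, so L
n=11: →10(L), so W
n=12: →8(L), so W
n=13: →10(L), so W
n=14: →10(L), so W
n=15: →10(L), so W
n=16: →15(W), 13(W), 12(W), 11(W) — all W, so L
n=17: →16(L), so W
n=18: →17(W), 15(W), 14(W), 13(W) — all W, so L
n=19: →18(L), so W
n=20: →16(L), so W
n=21: →18(L), so W
n=22: →18(L), so W
n=23: →18(L), so W
n=24: →23(W), 21(W), 20(W), 19(W) — all W, so L
n=25: →24(L), so W
n=26: →25(W), 23(W), 22(W), 21(W) — all W, so L
n=27: →26(L), so W
n=28: →24(L), so W
n=29: →26(L), so W
n=30: →26(L), so W
n=31: →26(L), so W
n=32: →31(W), 29(W), 28(W), 27(W) — all W, so L
n=33: →32(L), so W
n=34: →33(W), 31(W), 30(W), 29(W) — all W, so L
n=35: →34(L), so W
n=36: →32(L), so W
n=37: →34(L), so W
n=38: →34(L), so W
n=39: →34(L), so W
n=40: →39(W), 37(W), 36(W), 35(W) — all W, so L
n=41: →40(L), so W
n=42: →41(W), 39(W), 38(W), 37(W) — all W, so L
n=43: →42(L), so W
n=44: →40(L), so W
n=45: →42(L), so W
L entries with 0 ≤ n ≤ 45: n = 0, 2, 8, 10, 16, 18, 24, 26, 32, 34, 40, 42; that makes 12.

12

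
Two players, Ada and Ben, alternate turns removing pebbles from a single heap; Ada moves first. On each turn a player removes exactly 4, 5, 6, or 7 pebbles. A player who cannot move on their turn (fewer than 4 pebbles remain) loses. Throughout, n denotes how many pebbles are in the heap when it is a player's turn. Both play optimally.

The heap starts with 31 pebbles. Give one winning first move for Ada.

Label each position W (a win for the player to move) or L (a loss). A position with no legal move is L; any other position is W exactly when some move reaches an L, and L when every move reaches a W.
n=0: no move → L
n=1: no move → L
n=2: no move → L
n=3: no move → L
n=4: can move to 0, which is L ⇒ W
n=5: can move to 1, which is L ⇒ W
n=6: can move to 2, which is L ⇒ W
n=7: can move to 3, which is L ⇒ W
n=8: can move to 3, which is L ⇒ W
n=9: can move to 3, which is L ⇒ W
n=10: can move to 3, which is L ⇒ W
n=11: moves to 7(W), 6(W), 5(W), 4(W); every one is W ⇒ L
n=12: moves to 8(W), 7(W), 6(W), 5(W); every one is W ⇒ L
n=13: moves to 9(W), 8(W), 7(W), 6(W); every one is W ⇒ L
n=14: moves to 10(W), 9(W), 8(W), 7(W); every one is W ⇒ L
n=15: can move to 11, which is L ⇒ W
n=16: can move to 12, which is L ⇒ W
n=17: can move to 13, which is L ⇒ W
n=18: can move to 14, which is L ⇒ W
n=19: can move to 14, which is L ⇒ W
n=20: can move to 14, which is L ⇒ W
n=21: can move to 14, which is L ⇒ W
n=22: moves to 18(W), 17(W), 16(W), 15(W); every one is W ⇒ L
n=23: moves to 19(W), 18(W), 17(W), 16(W); every one is W ⇒ L
n=24: moves to 20(W), 19(W), 18(W), 17(W); every one is W ⇒ L
n=25: moves to 21(W), 20(W), 19(W), 18(W); every one is W ⇒ L
n=26: can move to 22, which is L ⇒ W
n=27: can move to 23, which is L ⇒ W
n=28: can move to 24, which is L ⇒ W
n=29: can move to 25, which is L ⇒ W
n=30: can move to 25, which is L ⇒ W
n=31: can move to 25, which is L ⇒ W
From 31, the L positions reachable in one move are: 25, 24. Any move reaching one of these is winning.

Remove 6, leaving 25.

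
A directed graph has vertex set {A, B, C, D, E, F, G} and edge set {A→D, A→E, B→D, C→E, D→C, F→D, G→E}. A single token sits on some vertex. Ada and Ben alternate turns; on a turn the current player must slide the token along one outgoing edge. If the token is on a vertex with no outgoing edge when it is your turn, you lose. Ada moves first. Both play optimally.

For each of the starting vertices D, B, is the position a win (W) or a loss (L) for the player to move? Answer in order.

D: L, B: W

Positions with no move are L. A position that does have a move is losing for the player to move precisely when every available move leads to a winning position for the opponent. Fill in the labels:
Every edge goes from a vertex to one that appears earlier in the order E, C, D, A, F, B, G, so processing vertices in that order labels each vertex after all of its successors.
E: no outgoing edge → L
C: can move to E, which is L ⇒ W
D: the only move is to C(W), a W ⇒ L
A: can move to D, which is L ⇒ W
F: can move to D, which is L ⇒ W
B: can move to D, which is L ⇒ W
G: can move to E, which is L ⇒ W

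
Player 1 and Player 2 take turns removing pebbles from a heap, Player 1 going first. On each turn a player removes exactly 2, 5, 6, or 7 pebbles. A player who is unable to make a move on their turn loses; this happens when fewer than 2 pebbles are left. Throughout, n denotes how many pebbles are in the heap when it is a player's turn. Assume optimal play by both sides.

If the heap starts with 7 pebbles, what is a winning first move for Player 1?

Remove 6, leaving 1.

Compute win/loss labels from the base case upward. A position with no move is L. Any other position is W if it can reach an L in one move, else L.
n=0: no move → L
n=1: no move → L
n=2: reaches L-position 0 → W
n=3: reaches L-position 1 → W
n=4: only reaches 2(W), which is W → L
n=5: reaches L-position 0 → W
n=6: reaches L-position 4 → W
n=7: reaches L-position 1 → W
From 7, the L positions reachable in one move are: 1, 0. Any move reaching one of these is winning.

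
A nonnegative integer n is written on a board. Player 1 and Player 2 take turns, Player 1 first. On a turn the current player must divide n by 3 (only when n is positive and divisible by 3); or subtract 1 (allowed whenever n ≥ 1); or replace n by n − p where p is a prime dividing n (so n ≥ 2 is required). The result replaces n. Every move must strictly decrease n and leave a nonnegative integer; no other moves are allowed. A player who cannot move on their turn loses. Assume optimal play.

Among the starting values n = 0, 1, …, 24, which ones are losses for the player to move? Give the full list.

0, 4, 8, 14, 18, 22

Work bottom-up. With no move the player to move loses. Otherwise the position is W if at least one move leads to an L position for the opponent, and L if every move leads to a W.
n=0: no move → L
n=1: can move to 0, which is L ⇒ W
n=2: can move to 0, which is L ⇒ W
n=3: can move to 0, which is L ⇒ W
n=4: moves to 2(W), 3(W); every one is W ⇒ L
n=5: can move to 0, which is L ⇒ W
n=6: can move to 4, which is L ⇒ W
n=7: can move to 0, which is L ⇒ W
n=8: moves to 6(W), 7(W); every one is W ⇒ L
n=9: can move to 8, which is L ⇒ W
n=10: can move to 8, which is L ⇒ W
n=11: can move to 0, which is L ⇒ W
n=12: can move to 4, which is L ⇒ W
n=13: can move to 0, which is L ⇒ W
n=14: moves to 7(W), 12(W), 13(W); every one is W ⇒ L
n=15: can move to 14, which is L ⇒ W
n=16: can move to 14, which is L ⇒ W
n=17: can move to 0, which is L ⇒ W
n=18: moves to 6(W), 15(W), 16(W), 17(W); every one is W ⇒ L
n=19: can move to 0, which is L ⇒ W
n=20: can move to 18, which is L ⇒ W
n=21: can move to 14, which is L ⇒ W
n=22: moves to 11(W), 20(W), 21(W); every one is W ⇒ L
n=23: can move to 0, which is L ⇒ W
n=24: can move to 8, which is L ⇒ W
Reading off the rows marked L gives the requested list; there are 6 such values of n.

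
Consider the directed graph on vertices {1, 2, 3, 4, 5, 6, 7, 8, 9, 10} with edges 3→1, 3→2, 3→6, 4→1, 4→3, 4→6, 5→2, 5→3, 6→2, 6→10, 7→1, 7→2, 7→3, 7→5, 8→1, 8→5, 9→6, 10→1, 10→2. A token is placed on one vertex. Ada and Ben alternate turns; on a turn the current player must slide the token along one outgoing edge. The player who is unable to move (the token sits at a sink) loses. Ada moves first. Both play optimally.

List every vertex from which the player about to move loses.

Positions with no move are L. A position that does have a move is losing for the player to move precisely when every available move leads to a winning position for the opponent. Fill in the labels:
Every edge goes from a vertex to one that appears earlier in the order 1, 2, 10, 6, 3, 5, 8, 9, 4, 7, so processing vertices in that order labels each vertex after all of its successors.
1: no outgoing edge → L
2: no outgoing edge → L
10: reaches L-position 2 → W
6: reaches L-position 2 → W
3: reaches L-position 2 → W
5: reaches L-position 2 → W
8: reaches L-position 1 → W
9: only reaches 6(W), which is W → L
4: reaches L-position 1 → W
7: reaches L-position 2 → W
The losing starting vertices are exactly the entries labelled L in this table (3 of them).

1, 2, 9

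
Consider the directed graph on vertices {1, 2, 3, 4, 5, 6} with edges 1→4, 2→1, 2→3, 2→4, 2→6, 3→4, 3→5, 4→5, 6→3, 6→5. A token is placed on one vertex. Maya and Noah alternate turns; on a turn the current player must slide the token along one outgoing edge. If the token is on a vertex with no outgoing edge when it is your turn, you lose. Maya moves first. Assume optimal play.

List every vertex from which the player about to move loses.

1, 5

Classify positions by backward induction: terminal positions (no move available) are L. From any other position, the mover wins iff some move reaches an L.
Every edge goes from a vertex to one that appears earlier in the order 5, 4, 3, 6, 1, 2, so processing vertices in that order labels each vertex after all of its successors.
5: no outgoing edge → L
4: reaches L-position 5 → W
3: reaches L-position 5 → W
6: reaches L-position 5 → W
1: only reaches 4(W), which is W → L
2: reaches L-position 1 → W
Reading off the rows marked L gives the requested list; there are 2 such vertices.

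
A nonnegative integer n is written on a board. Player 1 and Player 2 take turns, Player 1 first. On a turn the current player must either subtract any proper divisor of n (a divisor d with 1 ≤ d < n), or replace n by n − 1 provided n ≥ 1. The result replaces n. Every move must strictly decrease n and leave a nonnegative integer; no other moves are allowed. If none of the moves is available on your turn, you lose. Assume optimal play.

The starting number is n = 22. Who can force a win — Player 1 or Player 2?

Build the W/L table. Terminal = L. A non-terminal position is W if it has a move to some L; otherwise it is L.
n=0: no move → L
n=1: can move to 0, which is L ⇒ W
n=2: the only move is to 1(W), a W ⇒ L
n=3: can move to 2, which is L ⇒ W
n=4: can move to 2, which is L ⇒ W
n=5: the only move is to 4(W), a W ⇒ L
n=6: can move to 5, which is L ⇒ W
n=7: the only move is to 6(W), a W ⇒ L
n=8: can move to 7, which is L ⇒ W
n=9: moves to 6(W), 8(W); every one is W ⇒ L
n=10: can move to 5, which is L ⇒ W
n=11: the only move is to 10(W), a W ⇒ L
n=12: can move to 9, which is L ⇒ W
n=13: the only move is to 12(W), a W ⇒ L
n=14: can move to 7, which is L ⇒ W
n=15: moves to 10(W), 12(W), 14(W); every one is W ⇒ L
n=16: can move to 15, which is L ⇒ W
n=17: the only move is to 16(W), a W ⇒ L
n=18: can move to 9, which is L ⇒ W
n=19: the only move is to 18(W), a W ⇒ L
n=20: can move to 15, which is L ⇒ W
n=21: moves to 14(W), 18(W), 20(W); every one is W ⇒ L
n=22: can move to 11, which is L ⇒ W
From 22 Player 1 can move to 11, reaching an L position.

Player 1 wins.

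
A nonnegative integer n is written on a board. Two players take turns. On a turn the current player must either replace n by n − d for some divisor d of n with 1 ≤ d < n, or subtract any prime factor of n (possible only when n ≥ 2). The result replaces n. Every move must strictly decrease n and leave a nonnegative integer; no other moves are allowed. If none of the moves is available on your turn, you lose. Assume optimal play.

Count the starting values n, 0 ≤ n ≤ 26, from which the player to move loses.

Work bottom-up. With no move the player to move loses. Otherwise the position is W if at least one move leads to an L position for the opponent, and L if every move leads to a W.
n=0: no move → L
n=1: no move → L
n=2: can move to 0, which is L ⇒ W
n=3: can move to 0, which is L ⇒ W
n=4: moves to 2(W), 3(W); every one is W ⇒ L
n=5: can move to 0, which is L ⇒ W
n=6: can move to 4, which is L ⇒ W
n=7: can move to 0, which is L ⇒ W
n=8: can move to 4, which is L ⇒ W
n=9: moves to 6(W), 8(W); every one is W ⇒ L
n=10: can move to 9, which is L ⇒ W
n=11: can move to 0, which is L ⇒ W
n=12: can move to 9, which is L ⇒ W
n=13: can move to 0, which is L ⇒ W
n=14: moves to 7(W), 12(W), 13(W); every one is W ⇒ L
n=15: can move to 14, which is L ⇒ W
n=16: can move to 14, which is L ⇒ W
n=17: can move to 0, which is L ⇒ W
n=18: can move to 9, which is L ⇒ W
n=19: can move to 0, which is L ⇒ W
n=20: moves to 10(W), 15(W), 16(W), 18(W), 19(W); every one is W ⇒ L
n=21: can move to 14, which is L ⇒ W
n=22: can move to 20, which is L ⇒ W
n=23: can move to 0, which is L ⇒ W
n=24: can move to 20, which is L ⇒ W
n=25: can move to 20, which is L ⇒ W
n=26: moves to 13(W), 24(W), 25(W); every one is W ⇒ L
L entries with 0 ≤ n ≤ 26: n = 0, 1, 4, 9, 14, 20, 26; that makes 7.

7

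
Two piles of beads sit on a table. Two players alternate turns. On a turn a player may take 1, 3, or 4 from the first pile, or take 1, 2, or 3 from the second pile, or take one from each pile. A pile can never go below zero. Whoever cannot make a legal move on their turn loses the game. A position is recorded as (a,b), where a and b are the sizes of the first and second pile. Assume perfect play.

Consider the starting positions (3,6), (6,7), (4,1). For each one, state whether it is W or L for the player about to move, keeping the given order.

Positions with no move are L. A position that does have a move is losing for the player to move precisely when every available move leads to a winning position for the opponent. Fill in the labels:
No move ever increases a pile, so every position that can arise here has a ≤ 6 and b ≤ 7; it is enough to label the cells with 0 ≤ a ≤ 6 and 0 ≤ b ≤ 7.
Every move lowers a or b (never raises either), so fill the grid row by row in increasing a, and left to right within a row: each cell's successors are then already labelled.
      b=0  b=1  b=2  b=3  b=4  b=5  b=6  b=7
a=0:    L    W    W    W    L    W    W    W
a=1:    W    W    L    W    W    W    L    W
a=2:    L    W    W    W    L    W    W    W
a=3:    W    W    L    W    W    W    L    W
a=4:    W    L    W    W    W    L    W    W
a=5:    W    W    W    L    W    W    W    L
a=6:    W    L    W    W    W    L    W    W
Cells with no legal move (terminal, hence L): (0,0).
The remaining L cells, each justified by listing all of its moves:
(0,4): moves to (0,3)(W), (0,2)(W), (0,1)(W); every one is W ⇒ L
(1,2): moves to (0,2)(W), (1,1)(W), (1,0)(W), (0,1)(W); every one is W ⇒ L
(1,6): moves to (0,6)(W), (1,5)(W), (1,4)(W), (1,3)(W), (0,5)(W); every one is W ⇒ L
(2,0): the only move is to (1,0)(W), a W ⇒ L
(2,4): moves to (1,4)(W), (2,3)(W), (2,2)(W), (2,1)(W), (1,3)(W); every one is W ⇒ L
(3,2): moves to (2,2)(W), (0,2)(W), (3,1)(W), (3,0)(W), (2,1)(W); every one is W ⇒ L
(3,6): moves to (2,6)(W), (0,6)(W), (3,5)(W), (3,4)(W), (3,3)(W), (2,5)(W); every one is W ⇒ L
(4,1): moves to (3,1)(W), (1,1)(W), (0,1)(W), (4,0)(W), (3,0)(W); every one is W ⇒ L
(4,5): moves to (3,5)(W), (1,5)(W), (0,5)(W), (4,4)(W), (4,3)(W), (4,2)(W), (3,4)(W); every one is W ⇒ L
(5,3): moves to (4,3)(W), (2,3)(W), (1,3)(W), (5,2)(W), (5,1)(W), (5,0)(W), (4,2)(W); every one is W ⇒ L
(5,7): moves to (4,7)(W), (2,7)(W), (1,7)(W), (5,6)(W), (5,5)(W), (5,4)(W), (4,6)(W); every one is W ⇒ L
(6,1): moves to (5,1)(W), (3,1)(W), (2,1)(W), (6,0)(W), (5,0)(W); every one is W ⇒ L
(6,5): moves to (5,5)(W), (3,5)(W), (2,5)(W), (6,4)(W), (6,3)(W), (6,2)(W), (5,4)(W); every one is W ⇒ L
Every other cell has at least one move into one of the L cells above, so it is W.
(3,6): one of the L cells justified above, so L
(6,7): the move to (5,7) reaches an L cell, so W
(4,1): one of the L cells justified above, so L

(3,6): L, (6,7): W, (4,1): L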